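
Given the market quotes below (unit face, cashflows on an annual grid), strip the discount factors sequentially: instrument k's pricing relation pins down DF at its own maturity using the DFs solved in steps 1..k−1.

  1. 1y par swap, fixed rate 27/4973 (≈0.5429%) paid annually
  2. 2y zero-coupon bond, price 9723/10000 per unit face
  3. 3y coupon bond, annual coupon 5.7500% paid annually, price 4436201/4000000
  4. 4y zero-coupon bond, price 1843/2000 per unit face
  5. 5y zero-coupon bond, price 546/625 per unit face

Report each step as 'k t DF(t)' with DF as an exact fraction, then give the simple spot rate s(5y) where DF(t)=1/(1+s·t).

1 1 4973/5000
2 2 9723/10000
3 3 4709/5000
4 4 1843/2000
5 5 546/625
s(5y) = (1/(546/625) − 1)/(5) = 79/2730 ≈ 2.8938%

step 1 [1y] swap r/1=27/4973: DF=(1 − 27/4973·(0))/(1+27/4973) = 4973/5000 ≈ 0.994600
step 2 [2y] zero: DF = P = 9723/10000 ≈ 0.972300
step 3 [3y] bond c/1=23/400: DF=(4436201/4000000 − 23/400·(0.994600+0.972300))/(1+23/400) = 4709/5000 ≈ 0.941800
step 4 [4y] zero: DF = P = 1843/2000 ≈ 0.921500
step 5 [5y] zero: DF = P = 546/625 ≈ 0.873600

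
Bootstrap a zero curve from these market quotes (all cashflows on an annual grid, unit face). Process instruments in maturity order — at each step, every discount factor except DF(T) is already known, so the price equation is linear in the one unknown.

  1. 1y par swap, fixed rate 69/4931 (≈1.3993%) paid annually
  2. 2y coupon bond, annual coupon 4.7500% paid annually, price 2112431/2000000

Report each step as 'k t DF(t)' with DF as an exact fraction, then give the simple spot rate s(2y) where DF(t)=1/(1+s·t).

step 1 [1y] swap r/1=69/4931: DF=(1 − 69/4931·(0))/(1+69/4931) = 4931/5000 ≈ 0.986200
step 2 [2y] bond c/1=19/400: DF=(2112431/2000000 − 19/400·(0.986200))/(1+19/400) = 2409/2500 ≈ 0.963600

1 1 4931/5000
2 2 2409/2500
s(2y) = (1/(2409/2500) − 1)/(2) = 91/4818 ≈ 1.8888%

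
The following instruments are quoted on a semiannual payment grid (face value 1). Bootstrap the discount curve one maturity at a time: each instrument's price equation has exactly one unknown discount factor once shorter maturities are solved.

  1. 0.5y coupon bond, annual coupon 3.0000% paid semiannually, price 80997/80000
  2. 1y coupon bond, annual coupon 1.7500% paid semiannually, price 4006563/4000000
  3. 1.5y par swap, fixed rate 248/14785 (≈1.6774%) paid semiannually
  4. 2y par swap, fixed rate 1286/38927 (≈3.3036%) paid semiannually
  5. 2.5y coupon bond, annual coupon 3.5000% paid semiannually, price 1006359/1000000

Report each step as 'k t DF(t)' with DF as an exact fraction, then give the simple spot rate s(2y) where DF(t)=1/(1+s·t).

step 1 [0.5y] bond c/2=3/200: DF=(80997/80000 − 3/200·(0))/(1+3/200) = 399/400 ≈ 0.997500
step 2 [1y] bond c/2=7/800: DF=(4006563/4000000 − 7/800·(0.997500))/(1+7/800) = 9843/10000 ≈ 0.984300
step 3 [1.5y] swap r/2=124/14785: DF=(1 − 124/14785·(0.997500+0.984300))/(1+124/14785) = 1219/1250 ≈ 0.975200
step 4 [2y] swap r/2=643/38927: DF=(1 − 643/38927·(0.997500+0.984300+0.975200))/(1+643/38927) = 9357/10000 ≈ 0.935700
step 5 [2.5y] bond c/2=7/400: DF=(1006359/1000000 − 7/400·(0.997500+0.984300+0.975200+0.935700))/(1+7/400) = 9221/10000 ≈ 0.922100

1 1/2 399/400
2 1 9843/10000
3 3/2 1219/1250
4 2 9357/10000
5 5/2 9221/10000
s(2y) = (1/(9357/10000) − 1)/(2) = 643/18714 ≈ 3.4359%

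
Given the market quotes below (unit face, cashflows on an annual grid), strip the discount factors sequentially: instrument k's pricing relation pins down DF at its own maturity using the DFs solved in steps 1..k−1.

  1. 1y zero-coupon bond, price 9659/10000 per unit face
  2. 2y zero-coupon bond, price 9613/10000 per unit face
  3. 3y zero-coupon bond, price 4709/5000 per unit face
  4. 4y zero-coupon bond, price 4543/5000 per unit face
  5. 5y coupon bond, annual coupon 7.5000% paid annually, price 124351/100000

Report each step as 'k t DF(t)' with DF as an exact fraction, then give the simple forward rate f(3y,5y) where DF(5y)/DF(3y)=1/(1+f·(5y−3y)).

step 1 [1y] zero: DF = P = 9659/10000 ≈ 0.965900
step 2 [2y] zero: DF = P = 9613/10000 ≈ 0.961300
step 3 [3y] zero: DF = P = 4709/5000 ≈ 0.941800
step 4 [4y] zero: DF = P = 4543/5000 ≈ 0.908600
step 5 [5y] bond c/1=3/40: DF=(124351/100000 − 3/40·(0.965900+0.961300+0.941800+0.908600))/(1+3/40) = 2233/2500 ≈ 0.893200

1 1 9659/10000
2 2 9613/10000
3 3 4709/5000
4 4 4543/5000
5 5 2233/2500
f(3y,5y) = ((4709/5000)/(2233/2500) − 1)/(2) = 243/8932 ≈ 2.7206%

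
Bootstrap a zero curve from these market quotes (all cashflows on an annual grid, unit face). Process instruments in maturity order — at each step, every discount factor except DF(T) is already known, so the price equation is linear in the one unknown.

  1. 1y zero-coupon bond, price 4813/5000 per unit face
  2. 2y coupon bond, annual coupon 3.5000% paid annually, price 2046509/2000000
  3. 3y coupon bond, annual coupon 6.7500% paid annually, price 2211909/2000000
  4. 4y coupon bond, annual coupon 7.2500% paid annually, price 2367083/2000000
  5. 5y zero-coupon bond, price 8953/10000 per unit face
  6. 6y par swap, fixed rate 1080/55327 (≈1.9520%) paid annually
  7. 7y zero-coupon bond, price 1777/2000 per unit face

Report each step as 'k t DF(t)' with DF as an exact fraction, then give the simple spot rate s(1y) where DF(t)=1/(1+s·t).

step 1 [1y] zero: DF = P = 4813/5000 ≈ 0.962600
step 2 [2y] bond c/1=7/200: DF=(2046509/2000000 − 7/200·(0.962600))/(1+7/200) = 9561/10000 ≈ 0.956100
step 3 [3y] bond c/1=27/400: DF=(2211909/2000000 − 27/400·(0.962600+0.956100))/(1+27/400) = 9147/10000 ≈ 0.914700
step 4 [4y] bond c/1=29/400: DF=(2367083/2000000 − 29/400·(0.962600+0.956100+0.914700))/(1+29/400) = 114/125 ≈ 0.912000
step 5 [5y] zero: DF = P = 8953/10000 ≈ 0.895300
step 6 [6y] swap r/1=1080/55327: DF=(1 − 1080/55327·(0.962600+0.956100+0.914700+0.912000+0.895300))/(1+1080/55327) = 223/250 ≈ 0.892000
step 7 [7y] zero: DF = P = 1777/2000 ≈ 0.888500

1 1 4813/5000
2 2 9561/10000
3 3 9147/10000
4 4 114/125
5 5 8953/10000
6 6 223/250
7 7 1777/2000
s(1y) = (1/(4813/5000) − 1)/(1) = 187/4813 ≈ 3.8853%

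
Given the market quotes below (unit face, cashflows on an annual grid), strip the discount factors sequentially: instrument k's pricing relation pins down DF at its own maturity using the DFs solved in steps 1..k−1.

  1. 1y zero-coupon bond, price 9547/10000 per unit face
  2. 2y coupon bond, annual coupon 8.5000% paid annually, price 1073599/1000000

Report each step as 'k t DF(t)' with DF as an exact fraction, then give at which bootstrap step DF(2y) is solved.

1 1 9547/10000
2 2 9147/10000
DF(2y) is solved at step 2

step 1 [1y] zero: DF = P = 9547/10000 ≈ 0.954700
step 2 [2y] bond c/1=17/200: DF=(1073599/1000000 − 17/200·(0.954700))/(1+17/200) = 9147/10000 ≈ 0.914700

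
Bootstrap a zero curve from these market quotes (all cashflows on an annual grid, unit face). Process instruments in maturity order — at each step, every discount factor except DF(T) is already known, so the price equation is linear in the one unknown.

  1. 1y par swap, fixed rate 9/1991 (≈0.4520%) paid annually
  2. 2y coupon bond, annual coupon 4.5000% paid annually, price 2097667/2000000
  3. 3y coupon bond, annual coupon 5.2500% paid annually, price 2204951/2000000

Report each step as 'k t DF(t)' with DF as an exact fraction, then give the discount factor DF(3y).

1 1 1991/2000
2 2 1201/1250
3 3 9499/10000
DF(3y) = 9499/10000 ≈ 0.949900

step 1 [1y] swap r/1=9/1991: DF=(1 − 9/1991·(0))/(1+9/1991) = 1991/2000 ≈ 0.995500
step 2 [2y] bond c/1=9/200: DF=(2097667/2000000 − 9/200·(0.995500))/(1+9/200) = 1201/1250 ≈ 0.960800
step 3 [3y] bond c/1=21/400: DF=(2204951/2000000 − 21/400·(0.995500+0.960800))/(1+21/400) = 9499/10000 ≈ 0.949900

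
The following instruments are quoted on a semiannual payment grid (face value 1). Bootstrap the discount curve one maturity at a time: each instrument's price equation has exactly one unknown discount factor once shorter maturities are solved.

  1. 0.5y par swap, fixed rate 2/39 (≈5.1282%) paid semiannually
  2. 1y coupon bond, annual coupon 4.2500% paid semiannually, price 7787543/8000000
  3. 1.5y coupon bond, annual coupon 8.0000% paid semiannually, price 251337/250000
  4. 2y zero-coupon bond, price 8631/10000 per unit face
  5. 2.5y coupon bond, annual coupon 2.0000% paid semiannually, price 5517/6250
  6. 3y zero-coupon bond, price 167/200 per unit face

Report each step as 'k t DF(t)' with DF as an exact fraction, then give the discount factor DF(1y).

1 1/2 39/40
2 1 9329/10000
3 3/2 8933/10000
4 2 8631/10000
5 5/2 8377/10000
6 3 167/200
DF(1y) = 9329/10000 ≈ 0.932900

step 1 [0.5y] swap r/2=1/39: DF=(1 − 1/39·(0))/(1+1/39) = 39/40 ≈ 0.975000
step 2 [1y] bond c/2=17/800: DF=(7787543/8000000 − 17/800·(0.975000))/(1+17/800) = 9329/10000 ≈ 0.932900
step 3 [1.5y] bond c/2=1/25: DF=(251337/250000 − 1/25·(0.975000+0.932900))/(1+1/25) = 8933/10000 ≈ 0.893300
step 4 [2y] zero: DF = P = 8631/10000 ≈ 0.863100
step 5 [2.5y] bond c/2=1/100: DF=(5517/6250 − 1/100·(0.975000+0.932900+0.893300+0.863100))/(1+1/100) = 8377/10000 ≈ 0.837700
step 6 [3y] zero: DF = P = 167/200 ≈ 0.835000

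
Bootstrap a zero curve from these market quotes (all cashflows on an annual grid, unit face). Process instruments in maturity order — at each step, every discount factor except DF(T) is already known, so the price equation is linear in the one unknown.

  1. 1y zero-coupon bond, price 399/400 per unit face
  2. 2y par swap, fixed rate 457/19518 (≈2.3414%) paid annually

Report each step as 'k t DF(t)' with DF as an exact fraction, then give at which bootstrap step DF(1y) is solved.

1 1 399/400
2 2 9543/10000
DF(1y) is solved at step 1

step 1 [1y] zero: DF = P = 399/400 ≈ 0.997500
step 2 [2y] swap r/1=457/19518: DF=(1 − 457/19518·(0.997500))/(1+457/19518) = 9543/10000 ≈ 0.954300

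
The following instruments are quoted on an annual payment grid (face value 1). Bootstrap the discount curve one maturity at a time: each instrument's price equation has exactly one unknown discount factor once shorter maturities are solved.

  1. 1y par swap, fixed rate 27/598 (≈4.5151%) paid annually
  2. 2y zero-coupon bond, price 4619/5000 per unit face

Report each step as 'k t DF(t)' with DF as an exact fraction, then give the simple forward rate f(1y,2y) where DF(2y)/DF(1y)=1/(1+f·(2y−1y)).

1 1 598/625
2 2 4619/5000
f(1y,2y) = ((598/625)/(4619/5000) − 1)/(1) = 165/4619 ≈ 3.5722%

step 1 [1y] swap r/1=27/598: DF=(1 − 27/598·(0))/(1+27/598) = 598/625 ≈ 0.956800
step 2 [2y] zero: DF = P = 4619/5000 ≈ 0.923800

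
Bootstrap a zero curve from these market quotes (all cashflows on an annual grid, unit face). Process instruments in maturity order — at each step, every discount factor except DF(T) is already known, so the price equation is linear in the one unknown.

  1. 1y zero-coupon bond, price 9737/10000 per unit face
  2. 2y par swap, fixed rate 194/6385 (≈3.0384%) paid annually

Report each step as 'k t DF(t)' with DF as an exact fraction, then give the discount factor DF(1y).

step 1 [1y] zero: DF = P = 9737/10000 ≈ 0.973700
step 2 [2y] swap r/1=194/6385: DF=(1 − 194/6385·(0.973700))/(1+194/6385) = 4709/5000 ≈ 0.941800

1 1 9737/10000
2 2 4709/5000
DF(1y) = 9737/10000 ≈ 0.973700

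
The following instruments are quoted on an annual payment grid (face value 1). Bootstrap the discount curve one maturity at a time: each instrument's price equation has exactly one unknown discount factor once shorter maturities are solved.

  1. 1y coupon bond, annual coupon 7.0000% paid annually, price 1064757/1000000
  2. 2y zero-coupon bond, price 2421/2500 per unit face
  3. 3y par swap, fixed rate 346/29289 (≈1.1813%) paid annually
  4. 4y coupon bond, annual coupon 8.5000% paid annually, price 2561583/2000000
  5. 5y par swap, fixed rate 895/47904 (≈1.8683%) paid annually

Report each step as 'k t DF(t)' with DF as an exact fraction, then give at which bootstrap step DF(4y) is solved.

1 1 9951/10000
2 2 2421/2500
3 3 4827/5000
4 4 951/1000
5 5 1821/2000
DF(4y) is solved at step 4

step 1 [1y] bond c/1=7/100: DF=(1064757/1000000 − 7/100·(0))/(1+7/100) = 9951/10000 ≈ 0.995100
step 2 [2y] zero: DF = P = 2421/2500 ≈ 0.968400
step 3 [3y] swap r/1=346/29289: DF=(1 − 346/29289·(0.995100+0.968400))/(1+346/29289) = 4827/5000 ≈ 0.965400
step 4 [4y] bond c/1=17/200: DF=(2561583/2000000 − 17/200·(0.995100+0.968400+0.965400))/(1+17/200) = 951/1000 ≈ 0.951000
step 5 [5y] swap r/1=895/47904: DF=(1 − 895/47904·(0.995100+0.968400+0.965400+0.951000))/(1+895/47904) = 1821/2000 ≈ 0.910500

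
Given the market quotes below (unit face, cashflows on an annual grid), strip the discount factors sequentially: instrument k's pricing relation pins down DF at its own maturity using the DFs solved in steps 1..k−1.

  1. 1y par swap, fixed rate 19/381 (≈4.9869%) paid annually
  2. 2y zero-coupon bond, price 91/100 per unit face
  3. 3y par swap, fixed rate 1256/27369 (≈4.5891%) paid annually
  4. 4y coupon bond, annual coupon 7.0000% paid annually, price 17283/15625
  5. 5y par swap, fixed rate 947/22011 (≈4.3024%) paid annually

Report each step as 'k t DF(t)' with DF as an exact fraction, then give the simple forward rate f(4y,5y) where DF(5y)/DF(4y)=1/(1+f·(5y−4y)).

step 1 [1y] swap r/1=19/381: DF=(1 − 19/381·(0))/(1+19/381) = 381/400 ≈ 0.952500
step 2 [2y] zero: DF = P = 91/100 ≈ 0.910000
step 3 [3y] swap r/1=1256/27369: DF=(1 − 1256/27369·(0.952500+0.910000))/(1+1256/27369) = 1093/1250 ≈ 0.874400
step 4 [4y] bond c/1=7/100: DF=(17283/15625 − 7/100·(0.952500+0.910000+0.874400))/(1+7/100) = 8547/10000 ≈ 0.854700
step 5 [5y] swap r/1=947/22011: DF=(1 − 947/22011·(0.952500+0.910000+0.874400+0.854700))/(1+947/22011) = 4053/5000 ≈ 0.810600

1 1 381/400
2 2 91/100
3 3 1093/1250
4 4 8547/10000
5 5 4053/5000
f(4y,5y) = ((8547/10000)/(4053/5000) − 1)/(1) = 21/386 ≈ 5.4404%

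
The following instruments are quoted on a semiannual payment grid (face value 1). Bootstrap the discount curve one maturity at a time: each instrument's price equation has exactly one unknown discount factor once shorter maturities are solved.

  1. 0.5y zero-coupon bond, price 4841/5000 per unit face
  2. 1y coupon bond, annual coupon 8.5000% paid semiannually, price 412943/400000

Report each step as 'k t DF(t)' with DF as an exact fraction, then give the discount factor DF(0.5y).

step 1 [0.5y] zero: DF = P = 4841/5000 ≈ 0.968200
step 2 [1y] bond c/2=17/400: DF=(412943/400000 − 17/400·(0.968200))/(1+17/400) = 2377/2500 ≈ 0.950800

1 1/2 4841/5000
2 1 2377/2500
DF(0.5y) = 4841/5000 ≈ 0.968200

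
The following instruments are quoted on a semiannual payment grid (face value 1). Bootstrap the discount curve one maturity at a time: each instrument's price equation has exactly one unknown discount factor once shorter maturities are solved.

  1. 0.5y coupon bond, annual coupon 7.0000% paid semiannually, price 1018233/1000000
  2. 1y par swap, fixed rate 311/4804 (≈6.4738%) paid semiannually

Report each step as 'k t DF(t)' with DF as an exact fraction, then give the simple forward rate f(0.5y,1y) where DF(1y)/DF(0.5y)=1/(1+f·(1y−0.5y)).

step 1 [0.5y] bond c/2=7/200: DF=(1018233/1000000 − 7/200·(0))/(1+7/200) = 4919/5000 ≈ 0.983800
step 2 [1y] swap r/2=311/9608: DF=(1 − 311/9608·(0.983800))/(1+311/9608) = 4689/5000 ≈ 0.937800

1 1/2 4919/5000
2 1 4689/5000
f(0.5y,1y) = ((4919/5000)/(4689/5000) − 1)/(1/2) = 460/4689 ≈ 9.8102%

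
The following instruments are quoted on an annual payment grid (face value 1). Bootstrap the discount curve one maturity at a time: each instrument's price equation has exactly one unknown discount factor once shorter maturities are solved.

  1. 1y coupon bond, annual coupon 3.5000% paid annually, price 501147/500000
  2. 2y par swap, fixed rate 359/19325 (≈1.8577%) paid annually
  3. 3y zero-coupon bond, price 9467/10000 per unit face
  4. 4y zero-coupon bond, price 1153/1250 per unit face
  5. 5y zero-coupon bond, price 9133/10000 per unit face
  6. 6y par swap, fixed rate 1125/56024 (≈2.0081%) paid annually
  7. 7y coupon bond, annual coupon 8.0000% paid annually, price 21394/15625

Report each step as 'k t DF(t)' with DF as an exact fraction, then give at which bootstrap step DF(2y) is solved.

step 1 [1y] bond c/1=7/200: DF=(501147/500000 − 7/200·(0))/(1+7/200) = 2421/2500 ≈ 0.968400
step 2 [2y] swap r/1=359/19325: DF=(1 − 359/19325·(0.968400))/(1+359/19325) = 9641/10000 ≈ 0.964100
step 3 [3y] zero: DF = P = 9467/10000 ≈ 0.946700
step 4 [4y] zero: DF = P = 1153/1250 ≈ 0.922400
step 5 [5y] zero: DF = P = 9133/10000 ≈ 0.913300
step 6 [6y] swap r/1=1125/56024: DF=(1 − 1125/56024·(0.968400+0.964100+0.946700+0.922400+0.913300))/(1+1125/56024) = 71/80 ≈ 0.887500
step 7 [7y] bond c/1=2/25: DF=(21394/15625 − 2/25·(0.968400+0.964100+0.946700+0.922400+0.913300+0.887500))/(1+2/25) = 533/625 ≈ 0.852800

1 1 2421/2500
2 2 9641/10000
3 3 9467/10000
4 4 1153/1250
5 5 9133/10000
6 6 71/80
7 7 533/625
DF(2y) is solved at step 2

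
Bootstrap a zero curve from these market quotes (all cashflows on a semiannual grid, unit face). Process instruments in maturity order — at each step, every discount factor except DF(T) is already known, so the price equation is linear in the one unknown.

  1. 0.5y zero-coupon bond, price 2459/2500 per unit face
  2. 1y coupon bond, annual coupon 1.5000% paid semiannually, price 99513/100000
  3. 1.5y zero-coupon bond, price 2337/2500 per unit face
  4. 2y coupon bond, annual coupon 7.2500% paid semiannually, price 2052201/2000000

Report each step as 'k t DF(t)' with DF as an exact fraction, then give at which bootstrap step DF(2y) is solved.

step 1 [0.5y] zero: DF = P = 2459/2500 ≈ 0.983600
step 2 [1y] bond c/2=3/400: DF=(99513/100000 − 3/400·(0.983600))/(1+3/400) = 2451/2500 ≈ 0.980400
step 3 [1.5y] zero: DF = P = 2337/2500 ≈ 0.934800
step 4 [2y] bond c/2=29/800: DF=(2052201/2000000 − 29/800·(0.983600+0.980400+0.934800))/(1+29/800) = 1111/1250 ≈ 0.888800

1 1/2 2459/2500
2 1 2451/2500
3 3/2 2337/2500
4 2 1111/1250
DF(2y) is solved at step 4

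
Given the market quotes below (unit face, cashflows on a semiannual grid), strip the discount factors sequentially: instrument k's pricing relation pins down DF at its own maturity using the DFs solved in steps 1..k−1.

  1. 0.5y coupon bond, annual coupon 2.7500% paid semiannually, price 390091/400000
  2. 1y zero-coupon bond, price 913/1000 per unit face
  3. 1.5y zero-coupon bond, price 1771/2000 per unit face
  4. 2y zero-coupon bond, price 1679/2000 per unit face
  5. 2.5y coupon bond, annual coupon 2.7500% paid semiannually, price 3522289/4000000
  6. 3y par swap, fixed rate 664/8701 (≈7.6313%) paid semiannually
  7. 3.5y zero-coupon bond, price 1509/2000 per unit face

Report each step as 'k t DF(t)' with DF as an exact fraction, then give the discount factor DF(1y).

1 1/2 481/500
2 1 913/1000
3 3/2 1771/2000
4 2 1679/2000
5 5/2 4099/5000
6 3 1001/1250
7 7/2 1509/2000
DF(1y) = 913/1000 ≈ 0.913000

step 1 [0.5y] bond c/2=11/800: DF=(390091/400000 − 11/800·(0))/(1+11/800) = 481/500 ≈ 0.962000
step 2 [1y] zero: DF = P = 913/1000 ≈ 0.913000
step 3 [1.5y] zero: DF = P = 1771/2000 ≈ 0.885500
step 4 [2y] zero: DF = P = 1679/2000 ≈ 0.839500
step 5 [2.5y] bond c/2=11/800: DF=(3522289/4000000 − 11/800·(0.962000+0.913000+0.885500+0.839500))/(1+11/800) = 4099/5000 ≈ 0.819800
step 6 [3y] swap r/2=332/8701: DF=(1 − 332/8701·(0.962000+0.913000+0.885500+0.839500+0.819800))/(1+332/8701) = 1001/1250 ≈ 0.800800
step 7 [3.5y] zero: DF = P = 1509/2000 ≈ 0.754500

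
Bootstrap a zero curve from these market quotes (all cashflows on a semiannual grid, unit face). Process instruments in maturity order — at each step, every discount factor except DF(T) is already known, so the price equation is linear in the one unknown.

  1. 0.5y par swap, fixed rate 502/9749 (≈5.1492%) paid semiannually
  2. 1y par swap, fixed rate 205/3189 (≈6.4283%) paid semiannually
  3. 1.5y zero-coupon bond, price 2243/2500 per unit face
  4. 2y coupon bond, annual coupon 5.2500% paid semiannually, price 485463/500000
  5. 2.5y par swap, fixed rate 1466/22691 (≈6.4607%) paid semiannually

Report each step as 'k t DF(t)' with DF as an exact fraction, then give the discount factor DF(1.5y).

1 1/2 9749/10000
2 1 1877/2000
3 3/2 2243/2500
4 2 4371/5000
5 5/2 4267/5000
DF(1.5y) = 2243/2500 ≈ 0.897200

step 1 [0.5y] swap r/2=251/9749: DF=(1 − 251/9749·(0))/(1+251/9749) = 9749/10000 ≈ 0.974900
step 2 [1y] swap r/2=205/6378: DF=(1 − 205/6378·(0.974900))/(1+205/6378) = 1877/2000 ≈ 0.938500
step 3 [1.5y] zero: DF = P = 2243/2500 ≈ 0.897200
step 4 [2y] bond c/2=21/800: DF=(485463/500000 − 21/800·(0.974900+0.938500+0.897200))/(1+21/800) = 4371/5000 ≈ 0.874200
step 5 [2.5y] swap r/2=733/22691: DF=(1 − 733/22691·(0.974900+0.938500+0.897200+0.874200))/(1+733/22691) = 4267/5000 ≈ 0.853400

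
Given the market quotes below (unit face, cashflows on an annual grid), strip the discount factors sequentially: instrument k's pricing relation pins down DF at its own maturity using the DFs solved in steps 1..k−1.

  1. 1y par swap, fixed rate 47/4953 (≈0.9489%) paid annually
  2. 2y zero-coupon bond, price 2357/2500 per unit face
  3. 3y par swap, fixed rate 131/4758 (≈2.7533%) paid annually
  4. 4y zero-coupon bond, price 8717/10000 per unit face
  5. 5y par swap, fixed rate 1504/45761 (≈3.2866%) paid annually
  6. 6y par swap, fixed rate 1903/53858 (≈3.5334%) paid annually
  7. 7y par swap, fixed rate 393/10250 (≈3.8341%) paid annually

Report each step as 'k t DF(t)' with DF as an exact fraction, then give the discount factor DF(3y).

step 1 [1y] swap r/1=47/4953: DF=(1 − 47/4953·(0))/(1+47/4953) = 4953/5000 ≈ 0.990600
step 2 [2y] zero: DF = P = 2357/2500 ≈ 0.942800
step 3 [3y] swap r/1=131/4758: DF=(1 − 131/4758·(0.990600+0.942800))/(1+131/4758) = 4607/5000 ≈ 0.921400
step 4 [4y] zero: DF = P = 8717/10000 ≈ 0.871700
step 5 [5y] swap r/1=1504/45761: DF=(1 − 1504/45761·(0.990600+0.942800+0.921400+0.871700))/(1+1504/45761) = 531/625 ≈ 0.849600
step 6 [6y] swap r/1=1903/53858: DF=(1 − 1903/53858·(0.990600+0.942800+0.921400+0.871700+0.849600))/(1+1903/53858) = 8097/10000 ≈ 0.809700
step 7 [7y] swap r/1=393/10250: DF=(1 − 393/10250·(0.990600+0.942800+0.921400+0.871700+0.849600+0.809700))/(1+393/10250) = 3821/5000 ≈ 0.764200

1 1 4953/5000
2 2 2357/2500
3 3 4607/5000
4 4 8717/10000
5 5 531/625
6 6 8097/10000
7 7 3821/5000
DF(3y) = 4607/5000 ≈ 0.921400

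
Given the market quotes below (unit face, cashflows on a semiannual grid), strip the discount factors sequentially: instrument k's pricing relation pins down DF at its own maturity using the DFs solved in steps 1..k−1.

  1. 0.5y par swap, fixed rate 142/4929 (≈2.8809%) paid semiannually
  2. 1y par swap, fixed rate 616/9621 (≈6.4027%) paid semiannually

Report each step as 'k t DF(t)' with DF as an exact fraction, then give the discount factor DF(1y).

1 1/2 4929/5000
2 1 1173/1250
DF(1y) = 1173/1250 ≈ 0.938400

step 1 [0.5y] swap r/2=71/4929: DF=(1 − 71/4929·(0))/(1+71/4929) = 4929/5000 ≈ 0.985800
step 2 [1y] swap r/2=308/9621: DF=(1 − 308/9621·(0.985800))/(1+308/9621) = 1173/1250 ≈ 0.938400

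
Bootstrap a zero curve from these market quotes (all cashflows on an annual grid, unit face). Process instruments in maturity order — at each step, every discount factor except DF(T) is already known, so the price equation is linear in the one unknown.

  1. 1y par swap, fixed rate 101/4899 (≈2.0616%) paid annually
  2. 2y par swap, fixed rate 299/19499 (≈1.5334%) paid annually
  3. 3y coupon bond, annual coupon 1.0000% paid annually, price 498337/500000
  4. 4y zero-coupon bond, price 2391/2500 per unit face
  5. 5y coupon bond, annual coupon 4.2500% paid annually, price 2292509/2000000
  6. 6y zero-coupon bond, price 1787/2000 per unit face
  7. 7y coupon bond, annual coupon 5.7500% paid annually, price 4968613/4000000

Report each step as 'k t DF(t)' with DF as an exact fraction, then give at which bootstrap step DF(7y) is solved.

1 1 4899/5000
2 2 9701/10000
3 3 387/400
4 4 2391/2500
5 5 1177/1250
6 6 1787/2000
7 7 4321/5000
DF(7y) is solved at step 7

step 1 [1y] swap r/1=101/4899: DF=(1 − 101/4899·(0))/(1+101/4899) = 4899/5000 ≈ 0.979800
step 2 [2y] swap r/1=299/19499: DF=(1 − 299/19499·(0.979800))/(1+299/19499) = 9701/10000 ≈ 0.970100
step 3 [3y] bond c/1=1/100: DF=(498337/500000 − 1/100·(0.979800+0.970100))/(1+1/100) = 387/400 ≈ 0.967500
step 4 [4y] zero: DF = P = 2391/2500 ≈ 0.956400
step 5 [5y] bond c/1=17/400: DF=(2292509/2000000 − 17/400·(0.979800+0.970100+0.967500+0.956400))/(1+17/400) = 1177/1250 ≈ 0.941600
step 6 [6y] zero: DF = P = 1787/2000 ≈ 0.893500
step 7 [7y] bond c/1=23/400: DF=(4968613/4000000 − 23/400·(0.979800+0.970100+0.967500+0.956400+0.941600+0.893500))/(1+23/400) = 4321/5000 ≈ 0.864200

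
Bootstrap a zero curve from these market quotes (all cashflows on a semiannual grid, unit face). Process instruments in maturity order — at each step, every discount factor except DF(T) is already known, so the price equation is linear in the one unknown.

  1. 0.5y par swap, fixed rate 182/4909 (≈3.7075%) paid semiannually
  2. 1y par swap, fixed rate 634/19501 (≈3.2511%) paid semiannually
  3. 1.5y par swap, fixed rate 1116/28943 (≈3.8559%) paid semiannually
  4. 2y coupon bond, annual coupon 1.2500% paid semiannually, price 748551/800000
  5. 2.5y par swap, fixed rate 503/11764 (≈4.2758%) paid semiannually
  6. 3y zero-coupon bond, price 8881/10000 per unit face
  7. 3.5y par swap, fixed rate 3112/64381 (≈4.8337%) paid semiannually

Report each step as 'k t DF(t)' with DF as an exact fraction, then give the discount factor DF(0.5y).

1 1/2 4909/5000
2 1 9683/10000
3 3/2 4721/5000
4 2 9119/10000
5 5/2 4497/5000
6 3 8881/10000
7 7/2 2111/2500
DF(0.5y) = 4909/5000 ≈ 0.981800

step 1 [0.5y] swap r/2=91/4909: DF=(1 − 91/4909·(0))/(1+91/4909) = 4909/5000 ≈ 0.981800
step 2 [1y] swap r/2=317/19501: DF=(1 − 317/19501·(0.981800))/(1+317/19501) = 9683/10000 ≈ 0.968300
step 3 [1.5y] swap r/2=558/28943: DF=(1 − 558/28943·(0.981800+0.968300))/(1+558/28943) = 4721/5000 ≈ 0.944200
step 4 [2y] bond c/2=1/160: DF=(748551/800000 − 1/160·(0.981800+0.968300+0.944200))/(1+1/160) = 9119/10000 ≈ 0.911900
step 5 [2.5y] swap r/2=503/23528: DF=(1 − 503/23528·(0.981800+0.968300+0.944200+0.911900))/(1+503/23528) = 4497/5000 ≈ 0.899400
step 6 [3y] zero: DF = P = 8881/10000 ≈ 0.888100
step 7 [3.5y] swap r/2=1556/64381: DF=(1 − 1556/64381·(0.981800+0.968300+0.944200+0.911900+0.899400+0.888100))/(1+1556/64381) = 2111/2500 ≈ 0.844400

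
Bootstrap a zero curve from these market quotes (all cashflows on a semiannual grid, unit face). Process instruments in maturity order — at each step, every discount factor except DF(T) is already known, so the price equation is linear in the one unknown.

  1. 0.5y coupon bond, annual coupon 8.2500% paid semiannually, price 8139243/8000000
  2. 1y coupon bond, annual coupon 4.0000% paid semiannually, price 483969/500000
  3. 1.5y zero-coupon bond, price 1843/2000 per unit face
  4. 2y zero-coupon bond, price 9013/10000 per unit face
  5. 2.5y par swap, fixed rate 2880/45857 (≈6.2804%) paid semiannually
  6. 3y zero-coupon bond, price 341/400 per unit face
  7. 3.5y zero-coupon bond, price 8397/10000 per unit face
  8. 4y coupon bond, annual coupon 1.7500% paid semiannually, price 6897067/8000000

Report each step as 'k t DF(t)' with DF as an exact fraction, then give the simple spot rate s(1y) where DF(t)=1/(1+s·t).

1 1/2 9771/10000
2 1 4649/5000
3 3/2 1843/2000
4 2 9013/10000
5 5/2 107/125
6 3 341/400
7 7/2 8397/10000
8 4 4001/5000
s(1y) = (1/(4649/5000) − 1)/(1) = 351/4649 ≈ 7.5500%

step 1 [0.5y] bond c/2=33/800: DF=(8139243/8000000 − 33/800·(0))/(1+33/800) = 9771/10000 ≈ 0.977100
step 2 [1y] bond c/2=1/50: DF=(483969/500000 − 1/50·(0.977100))/(1+1/50) = 4649/5000 ≈ 0.929800
step 3 [1.5y] zero: DF = P = 1843/2000 ≈ 0.921500
step 4 [2y] zero: DF = P = 9013/10000 ≈ 0.901300
step 5 [2.5y] swap r/2=1440/45857: DF=(1 − 1440/45857·(0.977100+0.929800+0.921500+0.901300))/(1+1440/45857) = 107/125 ≈ 0.856000
step 6 [3y] zero: DF = P = 341/400 ≈ 0.852500
step 7 [3.5y] zero: DF = P = 8397/10000 ≈ 0.839700
step 8 [4y] bond c/2=7/800: DF=(6897067/8000000 − 7/800·(0.977100+0.929800+0.921500+0.901300+0.856000+0.852500+0.839700))/(1+7/800) = 4001/5000 ≈ 0.800200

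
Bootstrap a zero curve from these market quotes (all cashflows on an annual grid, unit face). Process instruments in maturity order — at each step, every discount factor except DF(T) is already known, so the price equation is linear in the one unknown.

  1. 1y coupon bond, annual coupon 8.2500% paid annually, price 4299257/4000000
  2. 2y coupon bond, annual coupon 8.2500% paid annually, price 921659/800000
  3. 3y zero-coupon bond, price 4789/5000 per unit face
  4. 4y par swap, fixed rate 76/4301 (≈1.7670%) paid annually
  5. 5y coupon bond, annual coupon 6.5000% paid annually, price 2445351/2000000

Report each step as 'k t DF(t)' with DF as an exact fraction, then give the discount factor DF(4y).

step 1 [1y] bond c/1=33/400: DF=(4299257/4000000 − 33/400·(0))/(1+33/400) = 9929/10000 ≈ 0.992900
step 2 [2y] bond c/1=33/400: DF=(921659/800000 − 33/400·(0.992900))/(1+33/400) = 4943/5000 ≈ 0.988600
step 3 [3y] zero: DF = P = 4789/5000 ≈ 0.957800
step 4 [4y] swap r/1=76/4301: DF=(1 − 76/4301·(0.992900+0.988600+0.957800))/(1+76/4301) = 2329/2500 ≈ 0.931600
step 5 [5y] bond c/1=13/200: DF=(2445351/2000000 − 13/200·(0.992900+0.988600+0.957800+0.931600))/(1+13/200) = 4559/5000 ≈ 0.911800

1 1 9929/10000
2 2 4943/5000
3 3 4789/5000
4 4 2329/2500
5 5 4559/5000
DF(4y) = 2329/2500 ≈ 0.931600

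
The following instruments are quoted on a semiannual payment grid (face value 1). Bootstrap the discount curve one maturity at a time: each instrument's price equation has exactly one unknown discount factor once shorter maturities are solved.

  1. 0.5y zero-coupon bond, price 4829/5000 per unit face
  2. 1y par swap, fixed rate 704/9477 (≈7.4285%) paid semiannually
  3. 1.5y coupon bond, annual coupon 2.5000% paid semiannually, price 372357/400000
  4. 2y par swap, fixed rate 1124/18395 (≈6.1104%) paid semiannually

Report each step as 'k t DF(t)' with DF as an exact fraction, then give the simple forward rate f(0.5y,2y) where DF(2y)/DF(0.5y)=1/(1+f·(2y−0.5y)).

step 1 [0.5y] zero: DF = P = 4829/5000 ≈ 0.965800
step 2 [1y] swap r/2=352/9477: DF=(1 − 352/9477·(0.965800))/(1+352/9477) = 581/625 ≈ 0.929600
step 3 [1.5y] bond c/2=1/80: DF=(372357/400000 − 1/80·(0.965800+0.929600))/(1+1/80) = 112/125 ≈ 0.896000
step 4 [2y] swap r/2=562/18395: DF=(1 − 562/18395·(0.965800+0.929600+0.896000))/(1+562/18395) = 2219/2500 ≈ 0.887600

1 1/2 4829/5000
2 1 581/625
3 3/2 112/125
4 2 2219/2500
f(0.5y,2y) = ((4829/5000)/(2219/2500) − 1)/(3/2) = 391/6657 ≈ 5.8735%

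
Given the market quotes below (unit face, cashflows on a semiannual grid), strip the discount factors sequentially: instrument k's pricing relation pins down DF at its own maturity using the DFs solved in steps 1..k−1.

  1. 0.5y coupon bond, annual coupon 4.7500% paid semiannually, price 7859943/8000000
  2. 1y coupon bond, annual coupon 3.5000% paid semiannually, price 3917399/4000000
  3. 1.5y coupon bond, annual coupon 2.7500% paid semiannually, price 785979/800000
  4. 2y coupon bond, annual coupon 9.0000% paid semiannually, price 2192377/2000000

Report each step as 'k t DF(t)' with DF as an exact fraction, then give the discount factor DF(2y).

1 1/2 9597/10000
2 1 473/500
3 3/2 9433/10000
4 2 9263/10000
DF(2y) = 9263/10000 ≈ 0.926300

step 1 [0.5y] bond c/2=19/800: DF=(7859943/8000000 − 19/800·(0))/(1+19/800) = 9597/10000 ≈ 0.959700
step 2 [1y] bond c/2=7/400: DF=(3917399/4000000 − 7/400·(0.959700))/(1+7/400) = 473/500 ≈ 0.946000
step 3 [1.5y] bond c/2=11/800: DF=(785979/800000 − 11/800·(0.959700+0.946000))/(1+11/800) = 9433/10000 ≈ 0.943300
step 4 [2y] bond c/2=9/200: DF=(2192377/2000000 − 9/200·(0.959700+0.946000+0.943300))/(1+9/200) = 9263/10000 ≈ 0.926300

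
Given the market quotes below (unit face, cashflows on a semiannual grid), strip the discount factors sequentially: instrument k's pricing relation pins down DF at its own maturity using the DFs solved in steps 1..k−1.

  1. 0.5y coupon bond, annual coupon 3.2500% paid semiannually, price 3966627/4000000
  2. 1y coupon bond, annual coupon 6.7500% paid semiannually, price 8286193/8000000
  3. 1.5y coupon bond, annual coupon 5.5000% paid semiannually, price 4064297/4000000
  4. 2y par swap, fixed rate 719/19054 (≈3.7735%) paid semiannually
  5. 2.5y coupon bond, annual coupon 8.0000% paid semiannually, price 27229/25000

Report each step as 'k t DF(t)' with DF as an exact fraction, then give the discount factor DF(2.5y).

1 1/2 4879/5000
2 1 9701/10000
3 3/2 1171/1250
4 2 9281/10000
5 5/2 9007/10000
DF(2.5y) = 9007/10000 ≈ 0.900700

step 1 [0.5y] bond c/2=13/800: DF=(3966627/4000000 − 13/800·(0))/(1+13/800) = 4879/5000 ≈ 0.975800
step 2 [1y] bond c/2=27/800: DF=(8286193/8000000 − 27/800·(0.975800))/(1+27/800) = 9701/10000 ≈ 0.970100
step 3 [1.5y] bond c/2=11/400: DF=(4064297/4000000 − 11/400·(0.975800+0.970100))/(1+11/400) = 1171/1250 ≈ 0.936800
step 4 [2y] swap r/2=719/38108: DF=(1 − 719/38108·(0.975800+0.970100+0.936800))/(1+719/38108) = 9281/10000 ≈ 0.928100
step 5 [2.5y] bond c/2=1/25: DF=(27229/25000 − 1/25·(0.975800+0.970100+0.936800+0.928100))/(1+1/25) = 9007/10000 ≈ 0.900700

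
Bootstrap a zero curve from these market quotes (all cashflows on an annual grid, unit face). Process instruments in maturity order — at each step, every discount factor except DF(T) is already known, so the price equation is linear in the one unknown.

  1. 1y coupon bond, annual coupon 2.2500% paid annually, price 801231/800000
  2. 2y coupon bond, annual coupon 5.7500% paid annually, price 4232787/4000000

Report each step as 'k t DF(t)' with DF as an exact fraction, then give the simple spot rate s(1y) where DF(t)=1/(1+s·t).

1 1 1959/2000
2 2 4737/5000
s(1y) = (1/(1959/2000) − 1)/(1) = 41/1959 ≈ 2.0929%

step 1 [1y] bond c/1=9/400: DF=(801231/800000 − 9/400·(0))/(1+9/400) = 1959/2000 ≈ 0.979500
step 2 [2y] bond c/1=23/400: DF=(4232787/4000000 − 23/400·(0.979500))/(1+23/400) = 4737/5000 ≈ 0.947400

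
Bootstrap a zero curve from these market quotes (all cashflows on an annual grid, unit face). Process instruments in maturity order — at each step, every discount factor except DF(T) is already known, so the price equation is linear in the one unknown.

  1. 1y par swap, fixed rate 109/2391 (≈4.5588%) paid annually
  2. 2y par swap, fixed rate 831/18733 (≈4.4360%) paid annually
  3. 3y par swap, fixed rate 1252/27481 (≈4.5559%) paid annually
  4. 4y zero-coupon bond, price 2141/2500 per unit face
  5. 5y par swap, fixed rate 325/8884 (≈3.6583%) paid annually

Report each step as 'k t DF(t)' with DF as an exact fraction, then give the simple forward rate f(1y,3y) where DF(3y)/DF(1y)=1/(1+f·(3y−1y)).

1 1 2391/2500
2 2 9169/10000
3 3 2187/2500
4 4 2141/2500
5 5 67/80
f(1y,3y) = ((2391/2500)/(2187/2500) − 1)/(2) = 34/729 ≈ 4.6639%

step 1 [1y] swap r/1=109/2391: DF=(1 − 109/2391·(0))/(1+109/2391) = 2391/2500 ≈ 0.956400
step 2 [2y] swap r/1=831/18733: DF=(1 − 831/18733·(0.956400))/(1+831/18733) = 9169/10000 ≈ 0.916900
step 3 [3y] swap r/1=1252/27481: DF=(1 − 1252/27481·(0.956400+0.916900))/(1+1252/27481) = 2187/2500 ≈ 0.874800
step 4 [4y] zero: DF = P = 2141/2500 ≈ 0.856400
step 5 [5y] swap r/1=325/8884: DF=(1 − 325/8884·(0.956400+0.916900+0.874800+0.856400))/(1+325/8884) = 67/80 ≈ 0.837500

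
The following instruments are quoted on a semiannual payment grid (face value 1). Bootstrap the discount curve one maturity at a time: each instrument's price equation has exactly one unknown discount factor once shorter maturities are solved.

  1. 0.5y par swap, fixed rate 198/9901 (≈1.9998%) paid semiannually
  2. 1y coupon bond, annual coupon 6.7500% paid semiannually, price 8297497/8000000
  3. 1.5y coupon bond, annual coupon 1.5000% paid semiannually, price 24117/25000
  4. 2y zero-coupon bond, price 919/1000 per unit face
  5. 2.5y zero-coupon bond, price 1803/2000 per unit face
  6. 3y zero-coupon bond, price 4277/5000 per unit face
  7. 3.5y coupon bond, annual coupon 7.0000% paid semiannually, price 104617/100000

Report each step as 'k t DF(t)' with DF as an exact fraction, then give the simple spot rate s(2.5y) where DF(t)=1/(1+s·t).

step 1 [0.5y] swap r/2=99/9901: DF=(1 − 99/9901·(0))/(1+99/9901) = 9901/10000 ≈ 0.990100
step 2 [1y] bond c/2=27/800: DF=(8297497/8000000 − 27/800·(0.990100))/(1+27/800) = 971/1000 ≈ 0.971000
step 3 [1.5y] bond c/2=3/400: DF=(24117/25000 − 3/400·(0.990100+0.971000))/(1+3/400) = 9429/10000 ≈ 0.942900
step 4 [2y] zero: DF = P = 919/1000 ≈ 0.919000
step 5 [2.5y] zero: DF = P = 1803/2000 ≈ 0.901500
step 6 [3y] zero: DF = P = 4277/5000 ≈ 0.855400
step 7 [3.5y] bond c/2=7/200: DF=(104617/100000 − 7/200·(0.990100+0.971000+0.942900+0.919000+0.901500+0.855400))/(1+7/200) = 8221/10000 ≈ 0.822100

1 1/2 9901/10000
2 1 971/1000
3 3/2 9429/10000
4 2 919/1000
5 5/2 1803/2000
6 3 4277/5000
7 7/2 8221/10000
s(2.5y) = (1/(1803/2000) − 1)/(5/2) = 394/9015 ≈ 4.3705%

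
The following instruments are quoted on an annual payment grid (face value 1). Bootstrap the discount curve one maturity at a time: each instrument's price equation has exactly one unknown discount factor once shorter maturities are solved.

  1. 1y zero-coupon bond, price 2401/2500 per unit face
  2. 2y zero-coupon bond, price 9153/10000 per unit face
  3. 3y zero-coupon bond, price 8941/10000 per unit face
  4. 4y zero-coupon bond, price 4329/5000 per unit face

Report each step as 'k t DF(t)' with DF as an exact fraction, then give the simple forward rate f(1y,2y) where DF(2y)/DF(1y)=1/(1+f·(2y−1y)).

1 1 2401/2500
2 2 9153/10000
3 3 8941/10000
4 4 4329/5000
f(1y,2y) = ((2401/2500)/(9153/10000) − 1)/(1) = 451/9153 ≈ 4.9273%

step 1 [1y] zero: DF = P = 2401/2500 ≈ 0.960400
step 2 [2y] zero: DF = P = 9153/10000 ≈ 0.915300
step 3 [3y] zero: DF = P = 8941/10000 ≈ 0.894100
step 4 [4y] zero: DF = P = 4329/5000 ≈ 0.865800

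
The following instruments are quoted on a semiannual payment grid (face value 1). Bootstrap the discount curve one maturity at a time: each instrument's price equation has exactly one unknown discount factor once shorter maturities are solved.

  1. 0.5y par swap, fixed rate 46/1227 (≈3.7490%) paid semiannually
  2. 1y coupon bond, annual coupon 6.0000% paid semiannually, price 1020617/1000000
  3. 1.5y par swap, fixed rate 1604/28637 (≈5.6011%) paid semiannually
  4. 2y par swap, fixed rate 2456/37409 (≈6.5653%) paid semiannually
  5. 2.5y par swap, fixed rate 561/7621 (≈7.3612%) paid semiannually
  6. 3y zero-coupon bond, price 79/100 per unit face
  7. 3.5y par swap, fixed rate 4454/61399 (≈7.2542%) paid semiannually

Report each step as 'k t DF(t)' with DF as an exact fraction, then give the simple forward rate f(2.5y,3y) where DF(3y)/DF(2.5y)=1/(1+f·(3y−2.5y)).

1 1/2 1227/1250
2 1 9623/10000
3 3/2 4599/5000
4 2 2193/2500
5 5/2 8317/10000
6 3 79/100
7 7/2 7773/10000
f(2.5y,3y) = ((8317/10000)/(79/100) − 1)/(1/2) = 417/3950 ≈ 10.5570%

step 1 [0.5y] swap r/2=23/1227: DF=(1 − 23/1227·(0))/(1+23/1227) = 1227/1250 ≈ 0.981600
step 2 [1y] bond c/2=3/100: DF=(1020617/1000000 − 3/100·(0.981600))/(1+3/100) = 9623/10000 ≈ 0.962300
step 3 [1.5y] swap r/2=802/28637: DF=(1 − 802/28637·(0.981600+0.962300))/(1+802/28637) = 4599/5000 ≈ 0.919800
step 4 [2y] swap r/2=1228/37409: DF=(1 − 1228/37409·(0.981600+0.962300+0.919800))/(1+1228/37409) = 2193/2500 ≈ 0.877200
step 5 [2.5y] swap r/2=561/15242: DF=(1 − 561/15242·(0.981600+0.962300+0.919800+0.877200))/(1+561/15242) = 8317/10000 ≈ 0.831700
step 6 [3y] zero: DF = P = 79/100 ≈ 0.790000
step 7 [3.5y] swap r/2=2227/61399: DF=(1 − 2227/61399·(0.981600+0.962300+0.919800+0.877200+0.831700+0.790000))/(1+2227/61399) = 7773/10000 ≈ 0.777300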